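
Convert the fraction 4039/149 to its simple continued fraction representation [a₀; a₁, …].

[27; 9, 3, 5]

4039 ÷ 149 → quotient 27, remainder 16
149 ÷ 16 → quotient 9, remainder 5
16 ÷ 5 → quotient 3, remainder 1
5 ÷ 1 → quotient 5, remainder 0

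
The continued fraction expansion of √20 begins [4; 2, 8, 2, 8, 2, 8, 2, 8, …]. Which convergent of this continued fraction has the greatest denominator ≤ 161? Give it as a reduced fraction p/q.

a_0 = 4: 4/1  (≤ bound)
a_1 = 2: 9/2  (≤ bound)
a_2 = 8: 76/17  (≤ bound)
a_3 = 2: 161/36  (≤ bound)
a_4 = 8: 1364/305  (> 161, stop)

161/36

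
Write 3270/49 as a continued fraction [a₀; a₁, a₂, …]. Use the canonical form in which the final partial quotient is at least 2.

Apply division with remainder until the remainder is 0:
⌊3270/49⌋ = 66, remainder 36
⌊49/36⌋ = 1, remainder 13
⌊36/13⌋ = 2, remainder 10
⌊13/10⌋ = 1, remainder 3
⌊10/3⌋ = 3, remainder 1
⌊3/1⌋ = 3, remainder 0

[66; 1, 2, 1, 3, 3]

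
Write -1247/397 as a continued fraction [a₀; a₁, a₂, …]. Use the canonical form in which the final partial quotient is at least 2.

[-4; 1, 6, 11, 5]

Apply division with remainder until the remainder is 0:
-1247 ÷ 397 → quotient -4, remainder 341
397 ÷ 341 → quotient 1, remainder 56
341 ÷ 56 → quotient 6, remainder 5
56 ÷ 5 → quotient 11, remainder 1
5 ÷ 1 → quotient 5, remainder 0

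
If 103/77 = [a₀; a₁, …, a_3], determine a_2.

1

Repeatedly divide and take the remainder:
103 ÷ 77 → quotient 1, remainder 26
77 ÷ 26 → quotient 2, remainder 25
26 ÷ 25 → quotient 1, remainder 1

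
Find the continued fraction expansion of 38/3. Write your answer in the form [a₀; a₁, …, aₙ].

Run the Euclidean algorithm, recording each quotient:
⌊38/3⌋ = 12, remainder 2
⌊3/2⌋ = 1, remainder 1
⌊2/1⌋ = 2, remainder 0

[12; 1, 2]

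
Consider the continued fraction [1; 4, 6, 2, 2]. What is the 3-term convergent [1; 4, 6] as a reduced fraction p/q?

Start with 6.
4 + 1/(6/1) = 4 + 1/6 = 25/6
1 + 1/(25/6) = 1 + 6/25 = 31/25

31/25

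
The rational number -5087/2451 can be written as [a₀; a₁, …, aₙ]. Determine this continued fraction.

[-3; 1, 12, 4, 46]

-5087 = -3·2451 + 2266, so a_0 = -3
2451 = 1·2266 + 185, so a_1 = 1
2266 = 12·185 + 46, so a_2 = 12
185 = 4·46 + 1, so a_3 = 4
46 = 46·1 + 0, so a_4 = 46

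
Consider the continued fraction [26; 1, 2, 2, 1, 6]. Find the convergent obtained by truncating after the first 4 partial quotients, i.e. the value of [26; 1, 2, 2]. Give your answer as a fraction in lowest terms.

187/7

Start with 2.
2 + 1/(2/1) = 2 + 1/2 = 5/2
1 + 1/(5/2) = 1 + 2/5 = 7/5
26 + 1/(7/5) = 26 + 5/7 = 187/7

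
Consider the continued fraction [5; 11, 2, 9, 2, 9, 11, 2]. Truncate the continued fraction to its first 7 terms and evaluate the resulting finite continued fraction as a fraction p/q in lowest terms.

Collapse the nested fraction from the inside out:
Start with 11.
9 + 1/(11/1) = 9 + 1/11 = 100/11
2 + 1/(100/11) = 2 + 11/100 = 211/100
9 + 1/(211/100) = 9 + 100/211 = 1999/211
2 + 1/(1999/211) = 2 + 211/1999 = 4209/1999
11 + 1/(4209/1999) = 11 + 1999/4209 = 48298/4209
5 + 1/(48298/4209) = 5 + 4209/48298 = 245699/48298

245699/48298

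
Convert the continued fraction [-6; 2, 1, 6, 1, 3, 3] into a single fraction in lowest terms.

Build up convergents one term at a time:
a_0 = -6: -6/1
a_1 = 2: -11/2
a_2 = 1: -17/3
a_3 = 6: -113/20
a_4 = 1: -130/23
a_5 = 3: -503/89
a_6 = 3: -1639/290

-1639/290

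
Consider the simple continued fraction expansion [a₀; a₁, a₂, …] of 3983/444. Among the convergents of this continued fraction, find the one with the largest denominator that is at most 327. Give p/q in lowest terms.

1839/205

List convergents until the denominator exceeds the bound:
a_0 = 8: 8/1  (≤ bound)
a_1 = 1: 9/1  (≤ bound)
a_2 = 33: 305/34  (≤ bound)
a_3 = 6: 1839/205  (≤ bound)
a_4 = 2: 3983/444  (> 327, stop)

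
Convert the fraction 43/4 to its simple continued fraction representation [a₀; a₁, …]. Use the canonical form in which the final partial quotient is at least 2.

[10; 1, 3]

43 ÷ 4 → quotient 10, remainder 3
4 ÷ 3 → quotient 1, remainder 1
3 ÷ 1 → quotient 3, remainder 0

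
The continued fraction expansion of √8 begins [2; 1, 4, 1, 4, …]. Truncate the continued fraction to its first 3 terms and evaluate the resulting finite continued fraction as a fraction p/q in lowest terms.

Collapse the nested fraction from the inside out:
Start with 4.
1 + 1/(4/1) = 1 + 1/4 = 5/4
2 + 1/(5/4) = 2 + 4/5 = 14/5

14/5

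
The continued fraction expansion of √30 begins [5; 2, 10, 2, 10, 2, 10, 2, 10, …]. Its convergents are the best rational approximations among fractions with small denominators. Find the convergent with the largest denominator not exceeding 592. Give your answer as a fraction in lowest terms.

2525/461

a_0 = 5: 5/1  (≤ bound)
a_1 = 2: 11/2  (≤ bound)
a_2 = 10: 115/21  (≤ bound)
a_3 = 2: 241/44  (≤ bound)
a_4 = 10: 2525/461  (≤ bound)
a_5 = 2: 5291/966  (> 592, stop)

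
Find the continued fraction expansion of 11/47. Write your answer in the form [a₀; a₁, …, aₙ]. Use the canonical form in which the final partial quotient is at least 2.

[0; 4, 3, 1, 2]

Repeatedly divide and take the remainder:
⌊11/47⌋ = 0, remainder 11
⌊47/11⌋ = 4, remainder 3
⌊11/3⌋ = 3, remainder 2
⌊3/2⌋ = 1, remainder 1
⌊2/1⌋ = 2, remainder 0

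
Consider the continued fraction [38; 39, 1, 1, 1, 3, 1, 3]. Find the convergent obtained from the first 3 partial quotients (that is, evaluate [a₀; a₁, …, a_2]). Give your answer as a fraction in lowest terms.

1521/40

a_0 = 38: 38/1
a_1 = 39: 1483/39
a_2 = 1: 1521/40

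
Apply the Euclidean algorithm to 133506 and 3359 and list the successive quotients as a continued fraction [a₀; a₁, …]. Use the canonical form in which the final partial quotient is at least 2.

Repeatedly divide and take the remainder:
133506 ÷ 3359 → quotient 39, remainder 2505
3359 ÷ 2505 → quotient 1, remainder 854
2505 ÷ 854 → quotient 2, remainder 797
854 ÷ 797 → quotient 1, remainder 57
797 ÷ 57 → quotient 13, remainder 56
57 ÷ 56 → quotient 1, remainder 1
56 ÷ 1 → quotient 56, remainder 0

[39; 1, 2, 1, 13, 1, 56]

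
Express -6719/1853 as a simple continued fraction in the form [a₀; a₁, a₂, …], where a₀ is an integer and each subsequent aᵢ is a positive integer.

[-4; 2, 1, 2, 15, 15]

⌊-6719/1853⌋ = -4, remainder 693
⌊1853/693⌋ = 2, remainder 467
⌊693/467⌋ = 1, remainder 226
⌊467/226⌋ = 2, remainder 15
⌊226/15⌋ = 15, remainder 1
⌊15/1⌋ = 15, remainder 0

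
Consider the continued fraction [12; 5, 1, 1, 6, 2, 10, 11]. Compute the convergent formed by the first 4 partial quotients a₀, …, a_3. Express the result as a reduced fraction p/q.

Compute successive convergents:
a_0 = 12: 12/1
a_1 = 5: 61/5
a_2 = 1: 73/6
a_3 = 1: 134/11

134/11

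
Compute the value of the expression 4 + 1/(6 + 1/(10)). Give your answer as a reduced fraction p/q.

Build up convergents one term at a time:
a_0 = 4: 4/1
a_1 = 6: 25/6
a_2 = 10: 254/61

254/61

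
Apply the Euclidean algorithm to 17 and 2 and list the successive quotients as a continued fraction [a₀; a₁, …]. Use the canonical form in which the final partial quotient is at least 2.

17 ÷ 2 → quotient 8, remainder 1
2 ÷ 1 → quotient 2, remainder 0

[8; 2]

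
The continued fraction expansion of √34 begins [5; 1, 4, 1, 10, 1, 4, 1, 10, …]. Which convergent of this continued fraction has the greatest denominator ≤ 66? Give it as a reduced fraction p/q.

379/65

List convergents until the denominator exceeds the bound:
a_0 = 5: 5/1  (≤ bound)
a_1 = 1: 6/1  (≤ bound)
a_2 = 4: 29/5  (≤ bound)
a_3 = 1: 35/6  (≤ bound)
a_4 = 10: 379/65  (≤ bound)
a_5 = 1: 414/71  (> 66, stop)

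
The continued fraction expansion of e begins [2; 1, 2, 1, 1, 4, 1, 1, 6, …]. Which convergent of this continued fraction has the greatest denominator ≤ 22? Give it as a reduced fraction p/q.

19/7

a_0 = 2: 2/1  (≤ bound)
a_1 = 1: 3/1  (≤ bound)
a_2 = 2: 8/3  (≤ bound)
a_3 = 1: 11/4  (≤ bound)
a_4 = 1: 19/7  (≤ bound)
a_5 = 4: 87/32  (> 22, stop)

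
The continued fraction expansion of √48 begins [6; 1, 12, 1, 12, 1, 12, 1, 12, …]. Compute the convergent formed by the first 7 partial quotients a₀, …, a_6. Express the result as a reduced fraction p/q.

a_0 = 6: 6/1
a_1 = 1: 7/1
a_2 = 12: 90/13
a_3 = 1: 97/14
a_4 = 12: 1254/181
a_5 = 1: 1351/195
a_6 = 12: 17466/2521

17466/2521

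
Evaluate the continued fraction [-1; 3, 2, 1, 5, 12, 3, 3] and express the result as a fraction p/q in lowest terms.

-4990/7111

a_0 = -1: -1/1
a_1 = 3: -2/3
a_2 = 2: -5/7
a_3 = 1: -7/10
a_4 = 5: -40/57
a_5 = 12: -487/694
a_6 = 3: -1501/2139
a_7 = 3: -4990/7111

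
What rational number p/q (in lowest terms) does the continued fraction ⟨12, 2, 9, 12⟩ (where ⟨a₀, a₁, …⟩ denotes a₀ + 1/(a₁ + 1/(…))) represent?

Start with 12.
9 + 1/(12/1) = 9 + 1/12 = 109/12
2 + 1/(109/12) = 2 + 12/109 = 230/109
12 + 1/(230/109) = 12 + 109/230 = 2869/230

2869/230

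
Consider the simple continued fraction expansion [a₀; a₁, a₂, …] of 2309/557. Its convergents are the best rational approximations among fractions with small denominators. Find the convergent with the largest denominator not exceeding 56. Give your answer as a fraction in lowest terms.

a_0 = 4: 4/1  (≤ bound)
a_1 = 6: 25/6  (≤ bound)
a_2 = 1: 29/7  (≤ bound)
a_3 = 7: 228/55  (≤ bound)
a_4 = 10: 2309/557  (> 56, stop)

228/55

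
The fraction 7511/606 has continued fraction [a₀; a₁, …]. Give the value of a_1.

2

Repeatedly divide and take the remainder:
7511 = 12·606 + 239, so a_0 = 12
606 = 2·239 + 128, so a_1 = 2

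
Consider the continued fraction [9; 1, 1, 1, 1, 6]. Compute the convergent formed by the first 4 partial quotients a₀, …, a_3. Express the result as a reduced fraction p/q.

29/3

a_0 = 9: 9/1
a_1 = 1: 10/1
a_2 = 1: 19/2
a_3 = 1: 29/3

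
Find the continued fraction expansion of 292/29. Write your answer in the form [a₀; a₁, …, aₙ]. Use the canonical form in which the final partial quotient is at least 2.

292 ÷ 29 → quotient 10, remainder 2
29 ÷ 2 → quotient 14, remainder 1
2 ÷ 1 → quotient 2, remainder 0

[10; 14, 2]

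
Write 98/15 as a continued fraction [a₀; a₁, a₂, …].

98 ÷ 15 → quotient 6, remainder 8
15 ÷ 8 → quotient 1, remainder 7
8 ÷ 7 → quotient 1, remainder 1
7 ÷ 1 → quotient 7, remainder 0

[6; 1, 1, 7]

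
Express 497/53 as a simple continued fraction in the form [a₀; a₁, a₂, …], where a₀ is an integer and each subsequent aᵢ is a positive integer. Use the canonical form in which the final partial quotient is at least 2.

[9; 2, 1, 1, 1, 6]

Apply division with remainder until the remainder is 0:
497 = 9·53 + 20, so a_0 = 9
53 = 2·20 + 13, so a_1 = 2
20 = 1·13 + 7, so a_2 = 1
13 = 1·7 + 6, so a_3 = 1
7 = 1·6 + 1, so a_4 = 1
6 = 6·1 + 0, so a_5 = 6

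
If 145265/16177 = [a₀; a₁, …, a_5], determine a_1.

1

⌊145265/16177⌋ = 8, remainder 15849
⌊16177/15849⌋ = 1, remainder 328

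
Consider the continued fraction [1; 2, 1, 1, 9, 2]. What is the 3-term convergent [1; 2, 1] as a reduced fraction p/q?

a_0 = 1: 1/1
a_1 = 2: 3/2
a_2 = 1: 4/3

4/3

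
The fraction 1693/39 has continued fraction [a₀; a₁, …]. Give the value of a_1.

2

⌊1693/39⌋ = 43, remainder 16
⌊39/16⌋ = 2, remainder 7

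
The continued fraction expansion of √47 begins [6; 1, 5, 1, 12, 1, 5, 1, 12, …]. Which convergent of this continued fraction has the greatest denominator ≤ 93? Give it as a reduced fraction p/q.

List convergents until the denominator exceeds the bound:
a_0 = 6: 6/1  (≤ bound)
a_1 = 1: 7/1  (≤ bound)
a_2 = 5: 41/6  (≤ bound)
a_3 = 1: 48/7  (≤ bound)
a_4 = 12: 617/90  (≤ bound)
a_5 = 1: 665/97  (> 93, stop)

617/90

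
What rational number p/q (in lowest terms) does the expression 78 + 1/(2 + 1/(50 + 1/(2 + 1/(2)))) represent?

a_0 = 78: 78/1
a_1 = 2: 157/2
a_2 = 50: 7928/101
a_3 = 2: 16013/204
a_4 = 2: 39954/509

39954/509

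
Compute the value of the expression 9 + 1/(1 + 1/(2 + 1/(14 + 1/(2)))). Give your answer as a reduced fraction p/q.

a_0 = 9: 9/1
a_1 = 1: 10/1
a_2 = 2: 29/3
a_3 = 14: 416/43
a_4 = 2: 861/89

861/89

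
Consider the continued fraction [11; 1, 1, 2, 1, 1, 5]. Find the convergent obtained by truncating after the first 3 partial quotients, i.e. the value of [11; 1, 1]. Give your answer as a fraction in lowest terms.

23/2

Work from the innermost term outward:
Start with 1.
1 + 1/(1/1) = 1 + 1/1 = 2/1
11 + 1/(2/1) = 11 + 1/2 = 23/2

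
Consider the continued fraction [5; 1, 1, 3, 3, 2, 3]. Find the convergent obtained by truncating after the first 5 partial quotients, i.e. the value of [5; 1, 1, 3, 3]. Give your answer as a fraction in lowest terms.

a_0 = 5: 5/1
a_1 = 1: 6/1
a_2 = 1: 11/2
a_3 = 3: 39/7
a_4 = 3: 128/23

128/23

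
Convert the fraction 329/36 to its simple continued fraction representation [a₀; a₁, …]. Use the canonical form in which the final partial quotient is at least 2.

[9; 7, 5]

329 ÷ 36 → quotient 9, remainder 5
36 ÷ 5 → quotient 7, remainder 1
5 ÷ 1 → quotient 5, remainder 0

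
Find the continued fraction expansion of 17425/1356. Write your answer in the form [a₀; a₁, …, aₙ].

[12; 1, 5, 1, 2, 8, 8]

17425 ÷ 1356 → quotient 12, remainder 1153
1356 ÷ 1153 → quotient 1, remainder 203
1153 ÷ 203 → quotient 5, remainder 138
203 ÷ 138 → quotient 1, remainder 65
138 ÷ 65 → quotient 2, remainder 8
65 ÷ 8 → quotient 8, remainder 1
8 ÷ 1 → quotient 8, remainder 0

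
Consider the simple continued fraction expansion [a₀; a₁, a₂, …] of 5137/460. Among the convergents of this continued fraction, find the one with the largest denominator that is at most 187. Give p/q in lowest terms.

List convergents until the denominator exceeds the bound:
a_0 = 11: 11/1  (≤ bound)
a_1 = 5: 56/5  (≤ bound)
a_2 = 1: 67/6  (≤ bound)
a_3 = 37: 2535/227  (> 187, stop)

67/6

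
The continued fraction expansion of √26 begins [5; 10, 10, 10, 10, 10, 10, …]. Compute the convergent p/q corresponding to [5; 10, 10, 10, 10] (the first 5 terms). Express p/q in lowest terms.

52525/10301

Start with 10.
10 + 1/(10/1) = 10 + 1/10 = 101/10
10 + 1/(101/10) = 10 + 10/101 = 1020/101
10 + 1/(1020/101) = 10 + 101/1020 = 10301/1020
5 + 1/(10301/1020) = 5 + 1020/10301 = 52525/10301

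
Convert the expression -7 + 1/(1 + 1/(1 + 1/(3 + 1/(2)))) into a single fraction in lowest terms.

Starting at the tail and folding back:
Start with 2.
3 + 1/(2/1) = 3 + 1/2 = 7/2
1 + 1/(7/2) = 1 + 2/7 = 9/7
1 + 1/(9/7) = 1 + 7/9 = 16/9
-7 + 1/(16/9) = -7 + 9/16 = -103/16

-103/16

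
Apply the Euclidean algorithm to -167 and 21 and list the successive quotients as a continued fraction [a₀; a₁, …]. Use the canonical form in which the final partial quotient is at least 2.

⌊-167/21⌋ = -8, remainder 1
⌊21/1⌋ = 21, remainder 0

[-8; 21]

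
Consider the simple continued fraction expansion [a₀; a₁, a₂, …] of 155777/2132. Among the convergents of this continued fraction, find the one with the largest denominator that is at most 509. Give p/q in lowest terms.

27619/378

List convergents until the denominator exceeds the bound:
a_0 = 73: 73/1  (≤ bound)
a_1 = 15: 1096/15  (≤ bound)
a_2 = 8: 8841/121  (≤ bound)
a_3 = 3: 27619/378  (≤ bound)
a_4 = 2: 64079/877  (> 509, stop)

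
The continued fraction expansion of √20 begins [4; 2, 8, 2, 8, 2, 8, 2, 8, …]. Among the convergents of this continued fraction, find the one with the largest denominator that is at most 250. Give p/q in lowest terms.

161/36

a_0 = 4: 4/1  (≤ bound)
a_1 = 2: 9/2  (≤ bound)
a_2 = 8: 76/17  (≤ bound)
a_3 = 2: 161/36  (≤ bound)
a_4 = 8: 1364/305  (> 250, stop)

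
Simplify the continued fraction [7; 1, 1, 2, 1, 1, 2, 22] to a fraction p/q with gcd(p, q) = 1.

5261/694

Use the convergent recurrence hₖ = aₖ·hₖ₋₁ + hₖ₋₂ (and likewise for the denominators kₖ):
a_0 = 7: 7/1
a_1 = 1: 8/1
a_2 = 1: 15/2
a_3 = 2: 38/5
a_4 = 1: 53/7
a_5 = 1: 91/12
a_6 = 2: 235/31
a_7 = 22: 5261/694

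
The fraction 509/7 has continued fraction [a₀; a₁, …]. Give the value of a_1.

Run the Euclidean algorithm, recording each quotient:
509 ÷ 7 → quotient 72, remainder 5
7 ÷ 5 → quotient 1, remainder 2

1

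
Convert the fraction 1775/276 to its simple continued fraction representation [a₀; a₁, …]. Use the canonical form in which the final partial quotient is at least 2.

[6; 2, 3, 7, 1, 1, 2]

1775 = 6·276 + 119, so a_0 = 6
276 = 2·119 + 38, so a_1 = 2
119 = 3·38 + 5, so a_2 = 3
38 = 7·5 + 3, so a_3 = 7
5 = 1·3 + 2, so a_4 = 1
3 = 1·2 + 1, so a_5 = 1
2 = 2·1 + 0, so a_6 = 2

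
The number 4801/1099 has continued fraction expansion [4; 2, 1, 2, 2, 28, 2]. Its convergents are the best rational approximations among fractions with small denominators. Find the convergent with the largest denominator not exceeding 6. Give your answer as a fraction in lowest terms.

List convergents until the denominator exceeds the bound:
a_0 = 4: 4/1  (≤ bound)
a_1 = 2: 9/2  (≤ bound)
a_2 = 1: 13/3  (≤ bound)
a_3 = 2: 35/8  (> 6, stop)

13/3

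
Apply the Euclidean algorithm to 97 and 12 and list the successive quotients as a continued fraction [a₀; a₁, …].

97 = 8·12 + 1, so a_0 = 8
12 = 12·1 + 0, so a_1 = 12

[8; 12]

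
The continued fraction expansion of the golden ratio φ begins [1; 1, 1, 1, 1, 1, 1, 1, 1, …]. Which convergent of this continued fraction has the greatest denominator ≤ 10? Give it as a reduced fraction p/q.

13/8

List convergents until the denominator exceeds the bound:
a_0 = 1: 1/1  (≤ bound)
a_1 = 1: 2/1  (≤ bound)
a_2 = 1: 3/2  (≤ bound)
a_3 = 1: 5/3  (≤ bound)
a_4 = 1: 8/5  (≤ bound)
a_5 = 1: 13/8  (≤ bound)
a_6 = 1: 21/13  (> 10, stop)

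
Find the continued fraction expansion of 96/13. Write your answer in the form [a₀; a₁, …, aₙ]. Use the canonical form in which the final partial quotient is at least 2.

[7; 2, 1, 1, 2]

Repeatedly divide and take the remainder:
96 = 7·13 + 5, so a_0 = 7
13 = 2·5 + 3, so a_1 = 2
5 = 1·3 + 2, so a_2 = 1
3 = 1·2 + 1, so a_3 = 1
2 = 2·1 + 0, so a_4 = 2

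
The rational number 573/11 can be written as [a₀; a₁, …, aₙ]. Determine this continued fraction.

⌊573/11⌋ = 52, remainder 1
⌊11/1⌋ = 11, remainder 0

[52; 11]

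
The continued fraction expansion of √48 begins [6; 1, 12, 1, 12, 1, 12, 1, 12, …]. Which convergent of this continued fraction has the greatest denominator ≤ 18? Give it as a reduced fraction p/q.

97/14

a_0 = 6: 6/1  (≤ bound)
a_1 = 1: 7/1  (≤ bound)
a_2 = 12: 90/13  (≤ bound)
a_3 = 1: 97/14  (≤ bound)
a_4 = 12: 1254/181  (> 18, stop)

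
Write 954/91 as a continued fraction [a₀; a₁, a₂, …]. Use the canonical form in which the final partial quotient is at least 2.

[10; 2, 14, 1, 2]

954 = 10·91 + 44, so a_0 = 10
91 = 2·44 + 3, so a_1 = 2
44 = 14·3 + 2, so a_2 = 14
3 = 1·2 + 1, so a_3 = 1
2 = 2·1 + 0, so a_4 = 2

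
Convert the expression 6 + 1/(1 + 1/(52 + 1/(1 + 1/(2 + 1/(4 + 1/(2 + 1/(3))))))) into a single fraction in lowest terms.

37483/5369

Start with 3.
2 + 1/(3/1) = 2 + 1/3 = 7/3
4 + 1/(7/3) = 4 + 3/7 = 31/7
2 + 1/(31/7) = 2 + 7/31 = 69/31
1 + 1/(69/31) = 1 + 31/69 = 100/69
52 + 1/(100/69) = 52 + 69/100 = 5269/100
1 + 1/(5269/100) = 1 + 100/5269 = 5369/5269
6 + 1/(5369/5269) = 6 + 5269/5369 = 37483/5369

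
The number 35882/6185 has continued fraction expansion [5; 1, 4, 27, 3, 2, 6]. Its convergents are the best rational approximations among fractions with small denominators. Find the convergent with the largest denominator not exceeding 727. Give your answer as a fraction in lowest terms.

2396/413

a_0 = 5: 5/1  (≤ bound)
a_1 = 1: 6/1  (≤ bound)
a_2 = 4: 29/5  (≤ bound)
a_3 = 27: 789/136  (≤ bound)
a_4 = 3: 2396/413  (≤ bound)
a_5 = 2: 5581/962  (> 727, stop)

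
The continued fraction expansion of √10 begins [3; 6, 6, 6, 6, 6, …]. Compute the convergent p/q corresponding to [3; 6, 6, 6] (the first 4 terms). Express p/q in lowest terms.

Use the convergent recurrence hₖ = aₖ·hₖ₋₁ + hₖ₋₂ (and likewise for the denominators kₖ):
a_0 = 3: 3/1
a_1 = 6: 19/6
a_2 = 6: 117/37
a_3 = 6: 721/228

721/228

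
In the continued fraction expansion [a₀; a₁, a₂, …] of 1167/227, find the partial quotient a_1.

7

1167 ÷ 227 → quotient 5, remainder 32
227 ÷ 32 → quotient 7, remainder 3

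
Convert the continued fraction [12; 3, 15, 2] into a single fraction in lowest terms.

1171/95

a_0 = 12: 12/1
a_1 = 3: 37/3
a_2 = 15: 567/46
a_3 = 2: 1171/95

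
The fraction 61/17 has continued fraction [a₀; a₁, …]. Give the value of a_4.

⌊61/17⌋ = 3, remainder 10
⌊17/10⌋ = 1, remainder 7
⌊10/7⌋ = 1, remainder 3
⌊7/3⌋ = 2, remainder 1
⌊3/1⌋ = 3, remainder 0

3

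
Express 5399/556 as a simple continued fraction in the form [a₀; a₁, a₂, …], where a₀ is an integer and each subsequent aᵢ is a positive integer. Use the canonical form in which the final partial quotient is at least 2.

Repeatedly divide and take the remainder:
5399 ÷ 556 → quotient 9, remainder 395
556 ÷ 395 → quotient 1, remainder 161
395 ÷ 161 → quotient 2, remainder 73
161 ÷ 73 → quotient 2, remainder 15
73 ÷ 15 → quotient 4, remainder 13
15 ÷ 13 → quotient 1, remainder 2
13 ÷ 2 → quotient 6, remainder 1
2 ÷ 1 → quotient 2, remainder 0

[9; 1, 2, 2, 4, 1, 6, 2]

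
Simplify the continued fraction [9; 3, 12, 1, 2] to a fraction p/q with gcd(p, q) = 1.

1091/117

Work from the innermost term outward:
Start with 2.
1 + 1/(2/1) = 1 + 1/2 = 3/2
12 + 1/(3/2) = 12 + 2/3 = 38/3
3 + 1/(38/3) = 3 + 3/38 = 117/38
9 + 1/(117/38) = 9 + 38/117 = 1091/117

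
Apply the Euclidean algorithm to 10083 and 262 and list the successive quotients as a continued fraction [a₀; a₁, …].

10083 = 38·262 + 127, so a_0 = 38
262 = 2·127 + 8, so a_1 = 2
127 = 15·8 + 7, so a_2 = 15
8 = 1·7 + 1, so a_3 = 1
7 = 7·1 + 0, so a_4 = 7

[38; 2, 15, 1, 7]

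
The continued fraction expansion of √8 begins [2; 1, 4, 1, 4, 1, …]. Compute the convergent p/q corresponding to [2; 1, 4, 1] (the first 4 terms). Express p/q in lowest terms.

17/6

Starting at the tail and folding back:
Start with 1.
4 + 1/(1/1) = 4 + 1/1 = 5/1
1 + 1/(5/1) = 1 + 1/5 = 6/5
2 + 1/(6/5) = 2 + 5/6 = 17/6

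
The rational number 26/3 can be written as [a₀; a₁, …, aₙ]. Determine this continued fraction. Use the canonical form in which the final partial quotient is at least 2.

[8; 1, 2]

Apply division with remainder until the remainder is 0:
26 = 8·3 + 2, so a_0 = 8
3 = 1·2 + 1, so a_1 = 1
2 = 2·1 + 0, so a_2 = 2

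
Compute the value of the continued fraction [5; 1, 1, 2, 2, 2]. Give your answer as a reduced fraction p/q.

a_0 = 5: 5/1
a_1 = 1: 6/1
a_2 = 1: 11/2
a_3 = 2: 28/5
a_4 = 2: 67/12
a_5 = 2: 162/29

162/29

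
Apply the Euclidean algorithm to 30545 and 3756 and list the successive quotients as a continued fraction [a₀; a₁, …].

[8; 7, 1, 1, 3, 1, 6, 8]

30545 ÷ 3756 → quotient 8, remainder 497
3756 ÷ 497 → quotient 7, remainder 277
497 ÷ 277 → quotient 1, remainder 220
277 ÷ 220 → quotient 1, remainder 57
220 ÷ 57 → quotient 3, remainder 49
57 ÷ 49 → quotient 1, remainder 8
49 ÷ 8 → quotient 6, remainder 1
8 ÷ 1 → quotient 8, remainder 0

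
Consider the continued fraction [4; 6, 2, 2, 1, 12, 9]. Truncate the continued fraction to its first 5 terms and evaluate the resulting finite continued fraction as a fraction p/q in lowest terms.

187/45

Start with 1.
2 + 1/(1/1) = 2 + 1/1 = 3/1
2 + 1/(3/1) = 2 + 1/3 = 7/3
6 + 1/(7/3) = 6 + 3/7 = 45/7
4 + 1/(45/7) = 4 + 7/45 = 187/45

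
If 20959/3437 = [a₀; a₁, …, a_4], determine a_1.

10

20959 ÷ 3437 → quotient 6, remainder 337
3437 ÷ 337 → quotient 10, remainder 67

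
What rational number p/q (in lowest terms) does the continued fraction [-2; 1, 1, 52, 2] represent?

-317/212

Use the convergent recurrence hₖ = aₖ·hₖ₋₁ + hₖ₋₂ (and likewise for the denominators kₖ):
a_0 = -2: -2/1
a_1 = 1: -1/1
a_2 = 1: -3/2
a_3 = 52: -157/105
a_4 = 2: -317/212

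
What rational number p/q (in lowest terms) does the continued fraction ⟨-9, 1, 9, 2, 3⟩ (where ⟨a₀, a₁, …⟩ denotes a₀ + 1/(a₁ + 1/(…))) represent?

-591/73

a_0 = -9: -9/1
a_1 = 1: -8/1
a_2 = 9: -81/10
a_3 = 2: -170/21
a_4 = 3: -591/73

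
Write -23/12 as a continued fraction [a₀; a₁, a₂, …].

[-2; 12]

-23 = -2·12 + 1, so a_0 = -2
12 = 12·1 + 0, so a_1 = 12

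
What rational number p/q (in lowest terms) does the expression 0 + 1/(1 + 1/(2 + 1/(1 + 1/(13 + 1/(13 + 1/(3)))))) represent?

a_0 = 0: 0/1
a_1 = 1: 1/1
a_2 = 2: 2/3
a_3 = 1: 3/4
a_4 = 13: 41/55
a_5 = 13: 536/719
a_6 = 3: 1649/2212

1649/2212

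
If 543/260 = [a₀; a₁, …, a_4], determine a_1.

11

543 = 2·260 + 23, so a_0 = 2
260 = 11·23 + 7, so a_1 = 11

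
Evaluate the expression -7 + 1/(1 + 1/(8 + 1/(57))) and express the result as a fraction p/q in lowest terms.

-3141/514

a_0 = -7: -7/1
a_1 = 1: -6/1
a_2 = 8: -55/9
a_3 = 57: -3141/514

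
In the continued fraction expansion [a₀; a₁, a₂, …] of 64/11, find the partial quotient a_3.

⌊64/11⌋ = 5, remainder 9
⌊11/9⌋ = 1, remainder 2
⌊9/2⌋ = 4, remainder 1
⌊2/1⌋ = 2, remainder 0

2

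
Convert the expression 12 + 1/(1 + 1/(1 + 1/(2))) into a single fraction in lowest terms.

63/5

Work from the innermost term outward:
Start with 2.
1 + 1/(2/1) = 1 + 1/2 = 3/2
1 + 1/(3/2) = 1 + 2/3 = 5/3
12 + 1/(5/3) = 12 + 3/5 = 63/5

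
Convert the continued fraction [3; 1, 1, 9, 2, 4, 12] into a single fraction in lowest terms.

a_0 = 3: 3/1
a_1 = 1: 4/1
a_2 = 1: 7/2
a_3 = 9: 67/19
a_4 = 2: 141/40
a_5 = 4: 631/179
a_6 = 12: 7713/2188

7713/2188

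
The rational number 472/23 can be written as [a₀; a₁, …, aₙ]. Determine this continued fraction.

Repeatedly divide and take the remainder:
⌊472/23⌋ = 20, remainder 12
⌊23/12⌋ = 1, remainder 11
⌊12/11⌋ = 1, remainder 1
⌊11/1⌋ = 11, remainder 0

[20; 1, 1, 11]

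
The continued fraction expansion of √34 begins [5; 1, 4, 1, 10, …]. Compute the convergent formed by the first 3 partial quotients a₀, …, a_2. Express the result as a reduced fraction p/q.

Start with 4.
1 + 1/(4/1) = 1 + 1/4 = 5/4
5 + 1/(5/4) = 5 + 4/5 = 29/5

29/5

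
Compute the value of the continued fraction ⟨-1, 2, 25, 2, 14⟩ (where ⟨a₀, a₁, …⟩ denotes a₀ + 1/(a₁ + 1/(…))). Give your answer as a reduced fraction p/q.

-768/1507

a_0 = -1: -1/1
a_1 = 2: -1/2
a_2 = 25: -26/51
a_3 = 2: -53/104
a_4 = 14: -768/1507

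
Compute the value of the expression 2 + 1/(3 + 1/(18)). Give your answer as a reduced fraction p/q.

128/55

a_0 = 2: 2/1
a_1 = 3: 7/3
a_2 = 18: 128/55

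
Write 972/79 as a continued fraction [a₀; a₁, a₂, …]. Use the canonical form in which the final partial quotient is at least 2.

⌊972/79⌋ = 12, remainder 24
⌊79/24⌋ = 3, remainder 7
⌊24/7⌋ = 3, remainder 3
⌊7/3⌋ = 2, remainder 1
⌊3/1⌋ = 3, remainder 0

[12; 3, 3, 2, 3]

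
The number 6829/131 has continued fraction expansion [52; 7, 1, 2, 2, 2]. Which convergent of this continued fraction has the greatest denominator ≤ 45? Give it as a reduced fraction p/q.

a_0 = 52: 52/1  (≤ bound)
a_1 = 7: 365/7  (≤ bound)
a_2 = 1: 417/8  (≤ bound)
a_3 = 2: 1199/23  (≤ bound)
a_4 = 2: 2815/54  (> 45, stop)

1199/23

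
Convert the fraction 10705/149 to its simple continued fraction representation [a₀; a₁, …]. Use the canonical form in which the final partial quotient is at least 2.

⌊10705/149⌋ = 71, remainder 126
⌊149/126⌋ = 1, remainder 23
⌊126/23⌋ = 5, remainder 11
⌊23/11⌋ = 2, remainder 1
⌊11/1⌋ = 11, remainder 0

[71; 1, 5, 2, 11]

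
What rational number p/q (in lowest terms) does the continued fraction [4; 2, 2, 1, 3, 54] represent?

6241/1411

Start with 54.
3 + 1/(54/1) = 3 + 1/54 = 163/54
1 + 1/(163/54) = 1 + 54/163 = 217/163
2 + 1/(217/163) = 2 + 163/217 = 597/217
2 + 1/(597/217) = 2 + 217/597 = 1411/597
4 + 1/(1411/597) = 4 + 597/1411 = 6241/1411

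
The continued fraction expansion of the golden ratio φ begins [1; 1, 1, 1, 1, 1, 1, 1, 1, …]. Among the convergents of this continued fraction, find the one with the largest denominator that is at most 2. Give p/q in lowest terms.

a_0 = 1: 1/1  (≤ bound)
a_1 = 1: 2/1  (≤ bound)
a_2 = 1: 3/2  (≤ bound)
a_3 = 1: 5/3  (> 2, stop)

3/2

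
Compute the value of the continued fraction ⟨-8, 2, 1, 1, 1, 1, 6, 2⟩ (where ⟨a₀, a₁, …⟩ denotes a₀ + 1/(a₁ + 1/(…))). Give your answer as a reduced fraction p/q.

-1409/185

Use the convergent recurrence hₖ = aₖ·hₖ₋₁ + hₖ₋₂ (and likewise for the denominators kₖ):
a_0 = -8: -8/1
a_1 = 2: -15/2
a_2 = 1: -23/3
a_3 = 1: -38/5
a_4 = 1: -61/8
a_5 = 1: -99/13
a_6 = 6: -655/86
a_7 = 2: -1409/185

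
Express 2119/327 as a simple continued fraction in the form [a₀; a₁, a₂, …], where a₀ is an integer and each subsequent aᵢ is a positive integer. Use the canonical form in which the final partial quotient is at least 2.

[6; 2, 12, 13]

2119 ÷ 327 → quotient 6, remainder 157
327 ÷ 157 → quotient 2, remainder 13
157 ÷ 13 → quotient 12, remainder 1
13 ÷ 1 → quotient 13, remainder 0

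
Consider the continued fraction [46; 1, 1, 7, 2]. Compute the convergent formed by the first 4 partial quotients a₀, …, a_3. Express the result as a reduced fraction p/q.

698/15

a_0 = 46: 46/1
a_1 = 1: 47/1
a_2 = 1: 93/2
a_3 = 7: 698/15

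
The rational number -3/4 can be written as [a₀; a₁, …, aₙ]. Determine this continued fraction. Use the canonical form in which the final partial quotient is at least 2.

[-1; 4]

⌊-3/4⌋ = -1, remainder 1
⌊4/1⌋ = 4, remainder 0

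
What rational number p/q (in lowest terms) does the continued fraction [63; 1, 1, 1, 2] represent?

Start with 2.
1 + 1/(2/1) = 1 + 1/2 = 3/2
1 + 1/(3/2) = 1 + 2/3 = 5/3
1 + 1/(5/3) = 1 + 3/5 = 8/5
63 + 1/(8/5) = 63 + 5/8 = 509/8

509/8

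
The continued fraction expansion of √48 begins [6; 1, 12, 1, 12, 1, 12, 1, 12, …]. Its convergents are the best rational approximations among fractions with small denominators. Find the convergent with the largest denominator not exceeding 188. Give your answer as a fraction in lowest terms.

1254/181

a_0 = 6: 6/1  (≤ bound)
a_1 = 1: 7/1  (≤ bound)
a_2 = 12: 90/13  (≤ bound)
a_3 = 1: 97/14  (≤ bound)
a_4 = 12: 1254/181  (≤ bound)
a_5 = 1: 1351/195  (> 188, stop)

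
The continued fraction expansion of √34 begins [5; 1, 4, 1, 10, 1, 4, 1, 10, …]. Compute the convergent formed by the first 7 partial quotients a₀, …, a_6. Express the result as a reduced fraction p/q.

2035/349

Build up convergents one term at a time:
a_0 = 5: 5/1
a_1 = 1: 6/1
a_2 = 4: 29/5
a_3 = 1: 35/6
a_4 = 10: 379/65
a_5 = 1: 414/71
a_6 = 4: 2035/349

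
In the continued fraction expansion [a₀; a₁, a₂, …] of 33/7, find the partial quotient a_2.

2

33 ÷ 7 → quotient 4, remainder 5
7 ÷ 5 → quotient 1, remainder 2
5 ÷ 2 → quotient 2, remainder 1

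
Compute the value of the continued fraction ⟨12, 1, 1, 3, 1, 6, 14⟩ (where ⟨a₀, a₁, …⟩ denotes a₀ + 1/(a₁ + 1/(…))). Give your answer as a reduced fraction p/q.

10837/863

Compute successive convergents:
a_0 = 12: 12/1
a_1 = 1: 13/1
a_2 = 1: 25/2
a_3 = 3: 88/7
a_4 = 1: 113/9
a_5 = 6: 766/61
a_6 = 14: 10837/863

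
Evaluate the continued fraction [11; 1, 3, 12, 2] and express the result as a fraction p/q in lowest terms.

a_0 = 11: 11/1
a_1 = 1: 12/1
a_2 = 3: 47/4
a_3 = 12: 576/49
a_4 = 2: 1199/102

1199/102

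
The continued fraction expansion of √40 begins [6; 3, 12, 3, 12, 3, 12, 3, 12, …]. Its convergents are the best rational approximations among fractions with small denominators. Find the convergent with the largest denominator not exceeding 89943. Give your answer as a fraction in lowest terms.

337434/53353

List convergents until the denominator exceeds the bound:
a_0 = 6: 6/1  (≤ bound)
a_1 = 3: 19/3  (≤ bound)
a_2 = 12: 234/37  (≤ bound)
a_3 = 3: 721/114  (≤ bound)
a_4 = 12: 8886/1405  (≤ bound)
a_5 = 3: 27379/4329  (≤ bound)
a_6 = 12: 337434/53353  (≤ bound)
a_7 = 3: 1039681/164388  (> 89943, stop)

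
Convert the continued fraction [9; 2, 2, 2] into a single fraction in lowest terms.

113/12

Start with 2.
2 + 1/(2/1) = 2 + 1/2 = 5/2
2 + 1/(5/2) = 2 + 2/5 = 12/5
9 + 1/(12/5) = 9 + 5/12 = 113/12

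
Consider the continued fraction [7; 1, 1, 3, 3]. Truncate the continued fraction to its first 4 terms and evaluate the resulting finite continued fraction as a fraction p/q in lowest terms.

a_0 = 7: 7/1
a_1 = 1: 8/1
a_2 = 1: 15/2
a_3 = 3: 53/7

53/7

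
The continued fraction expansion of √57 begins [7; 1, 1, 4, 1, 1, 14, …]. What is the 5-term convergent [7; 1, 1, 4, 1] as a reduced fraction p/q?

Use the convergent recurrence hₖ = aₖ·hₖ₋₁ + hₖ₋₂ (and likewise for the denominators kₖ):
a_0 = 7: 7/1
a_1 = 1: 8/1
a_2 = 1: 15/2
a_3 = 4: 68/9
a_4 = 1: 83/11

83/11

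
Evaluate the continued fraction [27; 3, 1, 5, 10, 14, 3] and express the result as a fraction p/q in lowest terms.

Work from the innermost term outward:
Start with 3.
14 + 1/(3/1) = 14 + 1/3 = 43/3
10 + 1/(43/3) = 10 + 3/43 = 433/43
5 + 1/(433/43) = 5 + 43/433 = 2208/433
1 + 1/(2208/433) = 1 + 433/2208 = 2641/2208
3 + 1/(2641/2208) = 3 + 2208/2641 = 10131/2641
27 + 1/(10131/2641) = 27 + 2641/10131 = 276178/10131

276178/10131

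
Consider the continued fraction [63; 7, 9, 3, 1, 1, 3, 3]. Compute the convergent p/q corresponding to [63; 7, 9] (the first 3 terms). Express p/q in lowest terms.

Start with 9.
7 + 1/(9/1) = 7 + 1/9 = 64/9
63 + 1/(64/9) = 63 + 9/64 = 4041/64

4041/64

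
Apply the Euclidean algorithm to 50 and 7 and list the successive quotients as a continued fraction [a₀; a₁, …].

⌊50/7⌋ = 7, remainder 1
⌊7/1⌋ = 7, remainder 0

[7; 7]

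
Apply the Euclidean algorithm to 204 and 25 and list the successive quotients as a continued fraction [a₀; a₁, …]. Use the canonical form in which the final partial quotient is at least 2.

⌊204/25⌋ = 8, remainder 4
⌊25/4⌋ = 6, remainder 1
⌊4/1⌋ = 4, remainder 0

[8; 6, 4]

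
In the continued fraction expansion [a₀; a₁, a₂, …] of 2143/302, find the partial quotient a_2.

2143 ÷ 302 → quotient 7, remainder 29
302 ÷ 29 → quotient 10, remainder 12
29 ÷ 12 → quotient 2, remainder 5

2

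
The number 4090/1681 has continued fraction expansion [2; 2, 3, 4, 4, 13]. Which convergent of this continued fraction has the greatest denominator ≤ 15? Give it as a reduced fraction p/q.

17/7

List convergents until the denominator exceeds the bound:
a_0 = 2: 2/1  (≤ bound)
a_1 = 2: 5/2  (≤ bound)
a_2 = 3: 17/7  (≤ bound)
a_3 = 4: 73/30  (> 15, stop)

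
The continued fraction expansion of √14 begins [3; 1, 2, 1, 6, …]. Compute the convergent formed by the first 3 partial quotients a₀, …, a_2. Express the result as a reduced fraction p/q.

Collapse the nested fraction from the inside out:
Start with 2.
1 + 1/(2/1) = 1 + 1/2 = 3/2
3 + 1/(3/2) = 3 + 2/3 = 11/3

11/3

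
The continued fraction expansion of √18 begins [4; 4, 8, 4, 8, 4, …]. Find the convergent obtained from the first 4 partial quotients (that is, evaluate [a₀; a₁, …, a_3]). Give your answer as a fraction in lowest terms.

a_0 = 4: 4/1
a_1 = 4: 17/4
a_2 = 8: 140/33
a_3 = 4: 577/136

577/136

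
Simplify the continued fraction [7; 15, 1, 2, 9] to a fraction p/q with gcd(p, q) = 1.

3101/439

Start with 9.
2 + 1/(9/1) = 2 + 1/9 = 19/9
1 + 1/(19/9) = 1 + 9/19 = 28/19
15 + 1/(28/19) = 15 + 19/28 = 439/28
7 + 1/(439/28) = 7 + 28/439 = 3101/439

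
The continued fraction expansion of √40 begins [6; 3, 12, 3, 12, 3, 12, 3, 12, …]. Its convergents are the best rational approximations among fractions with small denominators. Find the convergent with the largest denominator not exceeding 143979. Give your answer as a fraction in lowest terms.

List convergents until the denominator exceeds the bound:
a_0 = 6: 6/1  (≤ bound)
a_1 = 3: 19/3  (≤ bound)
a_2 = 12: 234/37  (≤ bound)
a_3 = 3: 721/114  (≤ bound)
a_4 = 12: 8886/1405  (≤ bound)
a_5 = 3: 27379/4329  (≤ bound)
a_6 = 12: 337434/53353  (≤ bound)
a_7 = 3: 1039681/164388  (> 143979, stop)

337434/53353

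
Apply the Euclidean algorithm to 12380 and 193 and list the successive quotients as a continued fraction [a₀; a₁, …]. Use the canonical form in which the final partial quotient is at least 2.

⌊12380/193⌋ = 64, remainder 28
⌊193/28⌋ = 6, remainder 25
⌊28/25⌋ = 1, remainder 3
⌊25/3⌋ = 8, remainder 1
⌊3/1⌋ = 3, remainder 0

[64; 6, 1, 8, 3]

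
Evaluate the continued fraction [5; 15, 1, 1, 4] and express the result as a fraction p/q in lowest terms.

709/140

a_0 = 5: 5/1
a_1 = 15: 76/15
a_2 = 1: 81/16
a_3 = 1: 157/31
a_4 = 4: 709/140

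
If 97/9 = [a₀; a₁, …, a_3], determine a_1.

1

97 = 10·9 + 7, so a_0 = 10
9 = 1·7 + 2, so a_1 = 1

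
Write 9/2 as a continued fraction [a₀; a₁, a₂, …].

[4; 2]

9 = 4·2 + 1, so a_0 = 4
2 = 2·1 + 0, so a_1 = 2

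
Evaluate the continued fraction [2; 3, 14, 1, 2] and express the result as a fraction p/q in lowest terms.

314/135

Work from the innermost term outward:
Start with 2.
1 + 1/(2/1) = 1 + 1/2 = 3/2
14 + 1/(3/2) = 14 + 2/3 = 44/3
3 + 1/(44/3) = 3 + 3/44 = 135/44
2 + 1/(135/44) = 2 + 44/135 = 314/135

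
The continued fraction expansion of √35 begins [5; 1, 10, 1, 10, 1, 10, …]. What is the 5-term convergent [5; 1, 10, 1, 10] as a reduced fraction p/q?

Work from the innermost term outward:
Start with 10.
1 + 1/(10/1) = 1 + 1/10 = 11/10
10 + 1/(11/10) = 10 + 10/11 = 120/11
1 + 1/(120/11) = 1 + 11/120 = 131/120
5 + 1/(131/120) = 5 + 120/131 = 775/131

775/131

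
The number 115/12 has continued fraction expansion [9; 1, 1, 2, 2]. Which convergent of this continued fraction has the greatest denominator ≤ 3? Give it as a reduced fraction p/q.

a_0 = 9: 9/1  (≤ bound)
a_1 = 1: 10/1  (≤ bound)
a_2 = 1: 19/2  (≤ bound)
a_3 = 2: 48/5  (> 3, stop)

19/2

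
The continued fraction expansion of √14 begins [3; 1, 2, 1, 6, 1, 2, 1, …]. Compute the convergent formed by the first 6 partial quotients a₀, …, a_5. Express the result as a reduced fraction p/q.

a_0 = 3: 3/1
a_1 = 1: 4/1
a_2 = 2: 11/3
a_3 = 1: 15/4
a_4 = 6: 101/27
a_5 = 1: 116/31

116/31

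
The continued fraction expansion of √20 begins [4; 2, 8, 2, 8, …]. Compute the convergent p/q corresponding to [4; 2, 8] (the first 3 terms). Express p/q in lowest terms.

a_0 = 4: 4/1
a_1 = 2: 9/2
a_2 = 8: 76/17

76/17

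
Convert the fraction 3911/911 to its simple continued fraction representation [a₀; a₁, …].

⌊3911/911⌋ = 4, remainder 267
⌊911/267⌋ = 3, remainder 110
⌊267/110⌋ = 2, remainder 47
⌊110/47⌋ = 2, remainder 16
⌊47/16⌋ = 2, remainder 15
⌊16/15⌋ = 1, remainder 1
⌊15/1⌋ = 15, remainder 0

[4; 3, 2, 2, 2, 1, 15]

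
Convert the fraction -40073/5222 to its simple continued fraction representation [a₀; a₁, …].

Apply division with remainder until the remainder is 0:
-40073 = -8·5222 + 1703, so a_0 = -8
5222 = 3·1703 + 113, so a_1 = 3
1703 = 15·113 + 8, so a_2 = 15
113 = 14·8 + 1, so a_3 = 14
8 = 8·1 + 0, so a_4 = 8

[-8; 3, 15, 14, 8]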